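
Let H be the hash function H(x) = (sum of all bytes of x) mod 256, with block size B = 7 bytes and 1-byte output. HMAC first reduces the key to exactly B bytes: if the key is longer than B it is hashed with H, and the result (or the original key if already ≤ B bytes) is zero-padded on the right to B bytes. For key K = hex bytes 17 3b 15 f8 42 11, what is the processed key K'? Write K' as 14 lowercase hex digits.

173b15f8421100

Key hex bytes 17 3b 15 f8 42 11 is 6 bytes ≤ B = 7; zero-pad to 7 bytes: K' = 17 3b 15 f8 42 11 00.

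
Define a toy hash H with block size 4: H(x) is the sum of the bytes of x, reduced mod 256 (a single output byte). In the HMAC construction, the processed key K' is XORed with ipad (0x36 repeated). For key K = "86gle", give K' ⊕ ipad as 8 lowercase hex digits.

90363636

Key "86gle" = 38 36 67 6c 65 is 5 bytes > B = 4, so hash it first: H(key) = a6, then zero-pad to 4 bytes: K' = a6 00 00 00.
XOR each byte with 0x36: a6⊕36=90, 00⊕36=36, 00⊕36=36, 00⊕36=36.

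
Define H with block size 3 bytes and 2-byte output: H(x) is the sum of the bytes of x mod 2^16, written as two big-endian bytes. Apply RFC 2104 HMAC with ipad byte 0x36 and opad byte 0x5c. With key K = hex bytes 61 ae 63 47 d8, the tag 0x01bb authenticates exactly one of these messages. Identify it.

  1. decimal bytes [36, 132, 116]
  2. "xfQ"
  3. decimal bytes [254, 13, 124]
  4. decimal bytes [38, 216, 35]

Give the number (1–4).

4

Key hex bytes 61 ae 63 47 d8 is 5 bytes > B = 3, so hash it first: H(key) = 02 91, then zero-pad to 3 bytes: K' = 02 91 00.
K' ⊕ ipad = 34 a7 36; K' ⊕ opad = 5e cd 5c.
m1: inner = H(34 a7 36 24 84 74) = 02 2d; tag = H(5e cd 5c 02 2d) = 01b6
m2: inner = H(34 a7 36 78 66 51) = 02 40; tag = H(5e cd 5c 02 40) = 01c9
m3: inner = H(34 a7 36 fe 0d 7c) = 02 98; tag = H(5e cd 5c 02 98) = 0221
m4: inner = H(34 a7 36 26 d8 23) = 02 32; tag = H(5e cd 5c 02 32) = 01bb ← matches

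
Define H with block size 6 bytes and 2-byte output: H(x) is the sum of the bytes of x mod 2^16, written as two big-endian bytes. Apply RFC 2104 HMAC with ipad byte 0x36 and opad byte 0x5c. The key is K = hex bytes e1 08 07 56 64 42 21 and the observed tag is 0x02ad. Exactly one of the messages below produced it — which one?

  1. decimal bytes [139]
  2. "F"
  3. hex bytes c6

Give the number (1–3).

Key hex bytes e1 08 07 56 64 42 21 is 7 bytes > B = 6, so hash it first: H(key) = 02 0d, then zero-pad to 6 bytes: K' = 02 0d 00 00 00 00.
K' ⊕ ipad = 34 3b 36 36 36 36; K' ⊕ opad = 5e 51 5c 5c 5c 5c.
m1: inner = H(34 3b 36 36 36 36 8b) = 01 d2; tag = H(5e 51 5c 5c 5c 5c 01 d2) = 02f2
m2: inner = H(34 3b 36 36 36 36 46) = 01 8d; tag = H(5e 51 5c 5c 5c 5c 01 8d) = 02ad ← matches
m3: inner = H(34 3b 36 36 36 36 c6) = 02 0d; tag = H(5e 51 5c 5c 5c 5c 02 0d) = 022e

2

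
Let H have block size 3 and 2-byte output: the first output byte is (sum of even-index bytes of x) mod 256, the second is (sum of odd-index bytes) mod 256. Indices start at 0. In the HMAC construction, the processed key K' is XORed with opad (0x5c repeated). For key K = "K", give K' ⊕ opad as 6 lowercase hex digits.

175c5c

Key "K" = 4b is 1 byte ≤ B = 3; zero-pad to 3 bytes: K' = 4b 00 00.
XOR each byte with 0x5c: 4b⊕5c=17, 00⊕5c=5c, 00⊕5c=5c.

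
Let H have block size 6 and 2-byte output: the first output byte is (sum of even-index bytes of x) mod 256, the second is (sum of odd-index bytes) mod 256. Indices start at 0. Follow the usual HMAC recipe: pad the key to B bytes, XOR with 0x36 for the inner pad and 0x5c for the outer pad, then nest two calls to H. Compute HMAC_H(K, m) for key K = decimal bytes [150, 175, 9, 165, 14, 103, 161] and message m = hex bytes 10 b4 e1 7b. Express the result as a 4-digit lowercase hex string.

9fc7

Key decimal bytes [150, 175, 9, 165, 14, 103, 161] = 96 af 09 a5 0e 67 a1 is 7 bytes > B = 6, so hash it first: H(key) = 4e bb, then zero-pad to 6 bytes: K' = 4e bb 00 00 00 00.
K' ⊕ ipad = 78 8d 36 36 36 36.  K' ⊕ opad = 12 e7 5c 5c 5c 5c.
Inner input = (K'⊕ipad) ∥ m = 78 8d 36 36 36 36 ∥ 10 b4 e1 7b.
Inner hash: even-index sum = 469 mod 256 = 213; odd-index sum = 552 mod 256 = 40 → d5 28.
Outer input = (K'⊕opad) ∥ inner = 12 e7 5c 5c 5c 5c ∥ d5 28.
Outer hash (tag): even-index sum = 415 mod 256 = 159; odd-index sum = 455 mod 256 = 199 → 9f c7.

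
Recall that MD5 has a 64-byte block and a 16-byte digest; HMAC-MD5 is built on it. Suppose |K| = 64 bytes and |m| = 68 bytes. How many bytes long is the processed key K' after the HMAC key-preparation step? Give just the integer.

Key is 64 ≤ 64 bytes, zero-padded: |K'| = 64.

64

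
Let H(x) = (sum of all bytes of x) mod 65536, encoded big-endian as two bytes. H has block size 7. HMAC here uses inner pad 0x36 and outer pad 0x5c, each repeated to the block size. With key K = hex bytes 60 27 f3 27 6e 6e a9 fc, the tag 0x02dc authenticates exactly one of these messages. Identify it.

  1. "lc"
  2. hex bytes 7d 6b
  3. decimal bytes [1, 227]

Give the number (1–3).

3

Key hex bytes 60 27 f3 27 6e 6e a9 fc is 8 bytes > B = 7, so hash it first: H(key) = 04 22, then zero-pad to 7 bytes: K' = 04 22 00 00 00 00 00.
K' ⊕ ipad = 32 14 36 36 36 36 36; K' ⊕ opad = 58 7e 5c 5c 5c 5c 5c.
m1: inner = H(32 14 36 36 36 36 36 6c 63) = 02 23; tag = H(58 7e 5c 5c 5c 5c 5c 02 23) = 02c7
m2: inner = H(32 14 36 36 36 36 36 7d 6b) = 02 3c; tag = H(58 7e 5c 5c 5c 5c 5c 02 3c) = 02e0
m3: inner = H(32 14 36 36 36 36 36 01 e3) = 02 38; tag = H(58 7e 5c 5c 5c 5c 5c 02 38) = 02dc ← matches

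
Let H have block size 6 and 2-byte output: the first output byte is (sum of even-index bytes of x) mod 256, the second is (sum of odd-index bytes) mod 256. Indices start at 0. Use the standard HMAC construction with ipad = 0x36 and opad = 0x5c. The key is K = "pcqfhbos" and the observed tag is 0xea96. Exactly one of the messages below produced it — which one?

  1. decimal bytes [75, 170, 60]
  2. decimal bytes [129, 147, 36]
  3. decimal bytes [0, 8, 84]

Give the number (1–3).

3

Key "pcqfhbos" = 70 63 71 66 68 62 6f 73 is 8 bytes > B = 6, so hash it first: H(key) = b8 9e, then zero-pad to 6 bytes: K' = b8 9e 00 00 00 00.
K' ⊕ ipad = 8e a8 36 36 36 36; K' ⊕ opad = e4 c2 5c 5c 5c 5c.
m1: inner = H(8e a8 36 36 36 36 4b aa 3c) = 81 be; tag = H(e4 c2 5c 5c 5c 5c 81 be) = 1d38
m2: inner = H(8e a8 36 36 36 36 81 93 24) = 9f a7; tag = H(e4 c2 5c 5c 5c 5c 9f a7) = 3b21
m3: inner = H(8e a8 36 36 36 36 00 08 54) = 4e 1c; tag = H(e4 c2 5c 5c 5c 5c 4e 1c) = ea96 ← matches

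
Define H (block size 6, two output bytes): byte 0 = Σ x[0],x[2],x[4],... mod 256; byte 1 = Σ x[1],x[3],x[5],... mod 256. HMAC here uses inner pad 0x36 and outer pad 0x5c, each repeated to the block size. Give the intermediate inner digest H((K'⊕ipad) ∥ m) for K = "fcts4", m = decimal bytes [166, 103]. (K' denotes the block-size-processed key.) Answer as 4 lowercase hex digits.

Key "fcts4" = 66 63 74 73 34 is 5 bytes ≤ B = 6; zero-pad to 6 bytes: K' = 66 63 74 73 34 00.
K' ⊕ ipad = 50 55 42 45 02 36.
Inner input = 50 55 42 45 02 36 ∥ a6 67.
Inner hash: even-index sum = 314 mod 256 = 58; odd-index sum = 311 mod 256 = 55 → 3a 37.

3a37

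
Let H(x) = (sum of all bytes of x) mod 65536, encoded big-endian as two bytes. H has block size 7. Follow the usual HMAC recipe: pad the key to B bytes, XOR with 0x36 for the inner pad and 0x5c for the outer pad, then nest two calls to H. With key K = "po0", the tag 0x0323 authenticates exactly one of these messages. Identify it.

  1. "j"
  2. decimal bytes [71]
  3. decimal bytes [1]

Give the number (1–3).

Key "po0" = 70 6f 30 is 3 bytes ≤ B = 7; zero-pad to 7 bytes: K' = 70 6f 30 00 00 00 00.
K' ⊕ ipad = 46 59 06 36 36 36 36; K' ⊕ opad = 2c 33 6c 5c 5c 5c 5c.
m1: inner = H(46 59 06 36 36 36 36 6a) = 01 e7; tag = H(2c 33 6c 5c 5c 5c 5c 01 e7) = 0323 ← matches
m2: inner = H(46 59 06 36 36 36 36 47) = 01 c4; tag = H(2c 33 6c 5c 5c 5c 5c 01 c4) = 0300
m3: inner = H(46 59 06 36 36 36 36 01) = 01 7e; tag = H(2c 33 6c 5c 5c 5c 5c 01 7e) = 02ba

1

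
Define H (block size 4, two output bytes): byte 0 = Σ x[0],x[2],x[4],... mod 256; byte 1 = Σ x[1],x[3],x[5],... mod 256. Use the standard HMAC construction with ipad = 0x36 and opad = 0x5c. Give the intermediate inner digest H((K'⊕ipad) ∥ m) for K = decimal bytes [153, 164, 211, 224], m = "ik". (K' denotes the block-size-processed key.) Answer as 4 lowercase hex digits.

Key decimal bytes [153, 164, 211, 224] = 99 a4 d3 e0 is exactly B = 4 bytes: K' = 99 a4 d3 e0.
K' ⊕ ipad = af 92 e5 d6.
Inner input = af 92 e5 d6 ∥ 69 6b.
Inner hash: even-index sum = 509 mod 256 = 253; odd-index sum = 467 mod 256 = 211 → fd d3.

fdd3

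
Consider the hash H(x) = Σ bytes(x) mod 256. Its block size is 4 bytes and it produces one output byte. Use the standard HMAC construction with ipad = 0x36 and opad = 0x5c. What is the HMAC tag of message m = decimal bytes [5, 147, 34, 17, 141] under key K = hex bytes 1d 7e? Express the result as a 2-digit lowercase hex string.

Key hex bytes 1d 7e is 2 bytes ≤ B = 4; zero-pad to 4 bytes: K' = 1d 7e 00 00.
K' ⊕ ipad = 2b 48 36 36.  K' ⊕ opad = 41 22 5c 5c.
Inner input = (K'⊕ipad) ∥ m = 2b 48 36 36 ∥ 05 93 22 11 8d.
Inner hash: sum = 43+72+54+54+5+147+34+17+141 = 567; mod 256 = 55 → 37.
Outer input = (K'⊕opad) ∥ inner = 41 22 5c 5c ∥ 37.
Outer hash (tag): sum = 65+34+92+92+55 = 338; mod 256 = 82 → 52.

52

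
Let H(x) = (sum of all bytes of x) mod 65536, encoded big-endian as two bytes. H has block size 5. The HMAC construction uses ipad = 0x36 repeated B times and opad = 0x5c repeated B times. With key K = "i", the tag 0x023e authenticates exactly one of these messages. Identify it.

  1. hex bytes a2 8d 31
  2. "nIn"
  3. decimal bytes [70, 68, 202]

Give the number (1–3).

Key "i" = 69 is 1 byte ≤ B = 5; zero-pad to 5 bytes: K' = 69 00 00 00 00.
K' ⊕ ipad = 5f 36 36 36 36; K' ⊕ opad = 35 5c 5c 5c 5c.
m1: inner = H(5f 36 36 36 36 a2 8d 31) = 02 97; tag = H(35 5c 5c 5c 5c 02 97) = 023e ← matches
m2: inner = H(5f 36 36 36 36 6e 49 6e) = 02 5c; tag = H(35 5c 5c 5c 5c 02 5c) = 0203
m3: inner = H(5f 36 36 36 36 46 44 ca) = 02 8b; tag = H(35 5c 5c 5c 5c 02 8b) = 0232

1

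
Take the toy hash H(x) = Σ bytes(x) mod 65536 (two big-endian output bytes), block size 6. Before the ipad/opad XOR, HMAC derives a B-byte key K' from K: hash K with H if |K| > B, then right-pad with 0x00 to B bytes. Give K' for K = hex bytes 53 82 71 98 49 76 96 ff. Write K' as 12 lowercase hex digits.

043200000000

|K| = 8 > B = 6, so first hash the key.
H(K): sum = 83+130+113+152+73+118+150+255 = 1074 → 04 32.
Zero-pad H(K) = 04 32 to 6 bytes: K' = 04 32 00 00 00 00.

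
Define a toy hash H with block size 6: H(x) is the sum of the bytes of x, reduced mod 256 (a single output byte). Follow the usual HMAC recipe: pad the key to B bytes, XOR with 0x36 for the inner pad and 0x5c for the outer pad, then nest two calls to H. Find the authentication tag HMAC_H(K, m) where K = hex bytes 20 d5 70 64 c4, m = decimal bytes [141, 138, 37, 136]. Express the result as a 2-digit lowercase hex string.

da

Key hex bytes 20 d5 70 64 c4 is 5 bytes ≤ B = 6; zero-pad to 6 bytes: K' = 20 d5 70 64 c4 00.
K' ⊕ ipad = 16 e3 46 52 f2 36.  K' ⊕ opad = 7c 89 2c 38 98 5c.
Inner input = (K'⊕ipad) ∥ m = 16 e3 46 52 f2 36 ∥ 8d 8a 25 88.
Inner hash: sum = 22+227+70+82+242+54+141+138+37+136 = 1149; mod 256 = 125 → 7d.
Outer input = (K'⊕opad) ∥ inner = 7c 89 2c 38 98 5c ∥ 7d.
Outer hash (tag): sum = 124+137+44+56+152+92+125 = 730; mod 256 = 218 → da.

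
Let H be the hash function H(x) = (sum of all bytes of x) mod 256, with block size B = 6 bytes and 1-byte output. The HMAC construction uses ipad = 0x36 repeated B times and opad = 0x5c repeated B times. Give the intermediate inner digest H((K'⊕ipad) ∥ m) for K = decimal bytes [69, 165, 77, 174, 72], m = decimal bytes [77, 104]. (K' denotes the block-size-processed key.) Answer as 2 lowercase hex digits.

82

Key decimal bytes [69, 165, 77, 174, 72] = 45 a5 4d ae 48 is 5 bytes ≤ B = 6; zero-pad to 6 bytes: K' = 45 a5 4d ae 48 00.
K' ⊕ ipad = 73 93 7b 98 7e 36.
Inner input = 73 93 7b 98 7e 36 ∥ 4d 68.
Inner hash: sum = 115+147+123+152+126+54+77+104 = 898; mod 256 = 130 → 82.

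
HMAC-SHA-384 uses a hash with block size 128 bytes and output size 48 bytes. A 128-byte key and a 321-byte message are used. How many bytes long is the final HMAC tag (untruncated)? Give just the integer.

The tag is one SHA-384 digest: 48 bytes.

48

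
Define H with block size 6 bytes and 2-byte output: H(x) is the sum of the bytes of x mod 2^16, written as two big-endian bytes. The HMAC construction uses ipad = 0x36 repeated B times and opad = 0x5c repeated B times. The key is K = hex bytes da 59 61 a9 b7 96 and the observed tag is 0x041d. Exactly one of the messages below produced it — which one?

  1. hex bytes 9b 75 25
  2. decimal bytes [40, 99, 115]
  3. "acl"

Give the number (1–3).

Key hex bytes da 59 61 a9 b7 96 is exactly B = 6 bytes: K' = da 59 61 a9 b7 96.
K' ⊕ ipad = ec 6f 57 9f 81 a0; K' ⊕ opad = 86 05 3d f5 eb ca.
m1: inner = H(ec 6f 57 9f 81 a0 9b 75 25) = 04 a7; tag = H(86 05 3d f5 eb ca 04 a7) = 041d ← matches
m2: inner = H(ec 6f 57 9f 81 a0 28 63 73) = 04 70; tag = H(86 05 3d f5 eb ca 04 70) = 03e6
m3: inner = H(ec 6f 57 9f 81 a0 61 63 6c) = 04 a2; tag = H(86 05 3d f5 eb ca 04 a2) = 0418

1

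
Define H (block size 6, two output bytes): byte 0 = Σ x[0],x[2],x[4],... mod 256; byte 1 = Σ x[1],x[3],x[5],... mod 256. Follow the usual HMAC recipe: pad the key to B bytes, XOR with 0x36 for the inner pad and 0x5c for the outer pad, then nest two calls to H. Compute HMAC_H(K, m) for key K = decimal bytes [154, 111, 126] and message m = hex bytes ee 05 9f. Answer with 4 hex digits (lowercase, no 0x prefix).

fbb5

Key decimal bytes [154, 111, 126] = 9a 6f 7e is 3 bytes ≤ B = 6; zero-pad to 6 bytes: K' = 9a 6f 7e 00 00 00.
K' ⊕ ipad = ac 59 48 36 36 36.  K' ⊕ opad = c6 33 22 5c 5c 5c.
Inner input = (K'⊕ipad) ∥ m = ac 59 48 36 36 36 ∥ ee 05 9f.
Inner hash: even-index sum = 695 mod 256 = 183; odd-index sum = 202 mod 256 = 202 → b7 ca.
Outer input = (K'⊕opad) ∥ inner = c6 33 22 5c 5c 5c ∥ b7 ca.
Outer hash (tag): even-index sum = 507 mod 256 = 251; odd-index sum = 437 mod 256 = 181 → fb b5.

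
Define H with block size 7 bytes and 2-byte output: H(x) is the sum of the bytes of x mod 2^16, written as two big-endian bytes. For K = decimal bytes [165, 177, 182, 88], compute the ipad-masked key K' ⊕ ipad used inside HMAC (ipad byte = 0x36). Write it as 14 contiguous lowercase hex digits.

Key decimal bytes [165, 177, 182, 88] = a5 b1 b6 58 is 4 bytes ≤ B = 7; zero-pad to 7 bytes: K' = a5 b1 b6 58 00 00 00.
XOR each byte with 0x36: a5⊕36=93, b1⊕36=87, b6⊕36=80, 58⊕36=6e, 00⊕36=36, 00⊕36=36, 00⊕36=36.

9387806e363636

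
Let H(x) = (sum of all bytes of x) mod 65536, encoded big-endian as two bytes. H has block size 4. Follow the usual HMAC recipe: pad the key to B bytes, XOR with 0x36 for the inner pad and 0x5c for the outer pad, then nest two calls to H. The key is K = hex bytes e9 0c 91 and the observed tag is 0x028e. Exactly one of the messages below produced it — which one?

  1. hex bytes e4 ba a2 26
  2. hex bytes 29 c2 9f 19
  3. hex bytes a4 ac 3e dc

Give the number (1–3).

1

Key hex bytes e9 0c 91 is 3 bytes ≤ B = 4; zero-pad to 4 bytes: K' = e9 0c 91 00.
K' ⊕ ipad = df 3a a7 36; K' ⊕ opad = b5 50 cd 5c.
m1: inner = H(df 3a a7 36 e4 ba a2 26) = 04 5c; tag = H(b5 50 cd 5c 04 5c) = 028e ← matches
m2: inner = H(df 3a a7 36 29 c2 9f 19) = 03 99; tag = H(b5 50 cd 5c 03 99) = 02ca
m3: inner = H(df 3a a7 36 a4 ac 3e dc) = 04 60; tag = H(b5 50 cd 5c 04 60) = 0292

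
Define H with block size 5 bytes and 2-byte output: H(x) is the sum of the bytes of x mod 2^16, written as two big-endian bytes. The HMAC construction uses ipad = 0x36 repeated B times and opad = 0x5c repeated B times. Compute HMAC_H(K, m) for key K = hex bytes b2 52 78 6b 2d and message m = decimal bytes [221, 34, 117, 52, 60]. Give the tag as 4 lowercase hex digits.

Key hex bytes b2 52 78 6b 2d is exactly B = 5 bytes: K' = b2 52 78 6b 2d.
K' ⊕ ipad = 84 64 4e 5d 1b.  K' ⊕ opad = ee 0e 24 37 71.
Inner input = (K'⊕ipad) ∥ m = 84 64 4e 5d 1b ∥ dd 22 75 34 3c.
Inner hash: sum = 132+100+78+93+27+221+34+117+52+60 = 914 → 03 92.
Outer input = (K'⊕opad) ∥ inner = ee 0e 24 37 71 ∥ 03 92.
Outer hash (tag): sum = 238+14+36+55+113+3+146 = 605 → 02 5d.

025d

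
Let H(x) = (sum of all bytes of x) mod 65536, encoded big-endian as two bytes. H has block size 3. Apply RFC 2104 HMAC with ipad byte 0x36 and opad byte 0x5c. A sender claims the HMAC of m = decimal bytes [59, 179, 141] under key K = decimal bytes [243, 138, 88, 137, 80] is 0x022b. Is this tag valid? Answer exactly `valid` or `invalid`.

valid

Key decimal bytes [243, 138, 88, 137, 80] = f3 8a 58 89 50 is 5 bytes > B = 3, so hash it first: H(key) = 02 ae, then zero-pad to 3 bytes: K' = 02 ae 00.
K' ⊕ ipad = 34 98 36; K' ⊕ opad = 5e f2 5c.
Inner hash: sum = 52+152+54+59+179+141 = 637 → 02 7d.
Outer hash (recomputed tag): sum = 94+242+92+2+125 = 555 → 02 2b.
Recomputed tag = 022b; claimed = 022b → match.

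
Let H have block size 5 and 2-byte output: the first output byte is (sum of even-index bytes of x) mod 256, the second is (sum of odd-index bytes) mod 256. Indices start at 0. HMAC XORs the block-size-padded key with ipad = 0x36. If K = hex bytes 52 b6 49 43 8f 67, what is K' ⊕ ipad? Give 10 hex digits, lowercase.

Key hex bytes 52 b6 49 43 8f 67 is 6 bytes > B = 5, so hash it first: H(key) = 2a 60, then zero-pad to 5 bytes: K' = 2a 60 00 00 00.
XOR each byte with 0x36: 2a⊕36=1c, 60⊕36=56, 00⊕36=36, 00⊕36=36, 00⊕36=36.

1c56363636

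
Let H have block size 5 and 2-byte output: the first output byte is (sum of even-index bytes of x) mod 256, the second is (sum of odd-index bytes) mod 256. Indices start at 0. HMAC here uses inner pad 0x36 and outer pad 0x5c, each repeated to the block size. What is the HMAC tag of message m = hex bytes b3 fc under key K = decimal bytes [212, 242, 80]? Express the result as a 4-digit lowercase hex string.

9d84

Key decimal bytes [212, 242, 80] = d4 f2 50 is 3 bytes ≤ B = 5; zero-pad to 5 bytes: K' = d4 f2 50 00 00.
K' ⊕ ipad = e2 c4 66 36 36.  K' ⊕ opad = 88 ae 0c 5c 5c.
Inner input = (K'⊕ipad) ∥ m = e2 c4 66 36 36 ∥ b3 fc.
Inner hash: even-index sum = 634 mod 256 = 122; odd-index sum = 429 mod 256 = 173 → 7a ad.
Outer input = (K'⊕opad) ∥ inner = 88 ae 0c 5c 5c ∥ 7a ad.
Outer hash (tag): even-index sum = 413 mod 256 = 157; odd-index sum = 388 mod 256 = 132 → 9d 84.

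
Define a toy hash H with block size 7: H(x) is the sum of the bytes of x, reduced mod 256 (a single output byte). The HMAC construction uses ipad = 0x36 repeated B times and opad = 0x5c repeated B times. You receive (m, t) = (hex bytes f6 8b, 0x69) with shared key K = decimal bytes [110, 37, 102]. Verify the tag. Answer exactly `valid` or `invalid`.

valid

Key decimal bytes [110, 37, 102] = 6e 25 66 is 3 bytes ≤ B = 7; zero-pad to 7 bytes: K' = 6e 25 66 00 00 00 00.
K' ⊕ ipad = 58 13 50 36 36 36 36; K' ⊕ opad = 32 79 3a 5c 5c 5c 5c.
Inner hash: sum = 88+19+80+54+54+54+54+246+139 = 788; mod 256 = 20 → 14.
Outer hash (recomputed tag): sum = 50+121+58+92+92+92+92+20 = 617; mod 256 = 105 → 69.
Recomputed tag = 69; claimed = 69 → match.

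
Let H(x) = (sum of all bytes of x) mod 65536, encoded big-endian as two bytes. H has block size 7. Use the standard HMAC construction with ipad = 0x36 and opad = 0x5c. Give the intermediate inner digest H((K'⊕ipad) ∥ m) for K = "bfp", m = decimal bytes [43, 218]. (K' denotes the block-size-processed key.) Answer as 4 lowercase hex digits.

02c7

Key "bfp" = 62 66 70 is 3 bytes ≤ B = 7; zero-pad to 7 bytes: K' = 62 66 70 00 00 00 00.
K' ⊕ ipad = 54 50 46 36 36 36 36.
Inner input = 54 50 46 36 36 36 36 ∥ 2b da.
Inner hash: sum = 84+80+70+54+54+54+54+43+218 = 711 → 02 c7.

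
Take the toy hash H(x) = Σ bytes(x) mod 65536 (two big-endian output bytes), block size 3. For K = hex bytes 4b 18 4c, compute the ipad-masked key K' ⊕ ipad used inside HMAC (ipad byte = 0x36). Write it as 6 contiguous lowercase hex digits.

Key hex bytes 4b 18 4c is exactly B = 3 bytes: K' = 4b 18 4c.
XOR each byte with 0x36: 4b⊕36=7d, 18⊕36=2e, 4c⊕36=7a.

7d2e7a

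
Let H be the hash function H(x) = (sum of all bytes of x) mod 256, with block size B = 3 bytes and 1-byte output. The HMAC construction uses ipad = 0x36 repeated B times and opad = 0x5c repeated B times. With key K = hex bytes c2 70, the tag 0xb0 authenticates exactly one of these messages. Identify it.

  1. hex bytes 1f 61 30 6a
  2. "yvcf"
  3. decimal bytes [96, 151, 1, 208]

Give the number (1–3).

Key hex bytes c2 70 is 2 bytes ≤ B = 3; zero-pad to 3 bytes: K' = c2 70 00.
K' ⊕ ipad = f4 46 36; K' ⊕ opad = 9e 2c 5c.
m1: inner = H(f4 46 36 1f 61 30 6a) = 8a; tag = H(9e 2c 5c 8a) = b0 ← matches
m2: inner = H(f4 46 36 79 76 63 66) = 28; tag = H(9e 2c 5c 28) = 4e
m3: inner = H(f4 46 36 60 97 01 d0) = 38; tag = H(9e 2c 5c 38) = 5e

1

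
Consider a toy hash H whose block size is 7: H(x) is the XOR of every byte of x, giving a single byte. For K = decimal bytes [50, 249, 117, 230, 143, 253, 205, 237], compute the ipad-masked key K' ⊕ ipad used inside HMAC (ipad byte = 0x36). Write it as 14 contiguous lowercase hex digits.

Key decimal bytes [50, 249, 117, 230, 143, 253, 205, 237] = 32 f9 75 e6 8f fd cd ed is 8 bytes > B = 7, so hash it first: H(key) = 0a, then zero-pad to 7 bytes: K' = 0a 00 00 00 00 00 00.
XOR each byte with 0x36: 0a⊕36=3c, 00⊕36=36, 00⊕36=36, 00⊕36=36, 00⊕36=36, 00⊕36=36, 00⊕36=36.

3c363636363636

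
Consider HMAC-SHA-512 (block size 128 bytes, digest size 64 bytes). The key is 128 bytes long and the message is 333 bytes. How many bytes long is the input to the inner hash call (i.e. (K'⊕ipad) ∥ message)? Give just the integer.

461

Key is 128 ≤ 128 bytes, zero-padded: |K'| = 128.
Inner input = (K'⊕ipad) ∥ m → 128 + 333 = 461 bytes.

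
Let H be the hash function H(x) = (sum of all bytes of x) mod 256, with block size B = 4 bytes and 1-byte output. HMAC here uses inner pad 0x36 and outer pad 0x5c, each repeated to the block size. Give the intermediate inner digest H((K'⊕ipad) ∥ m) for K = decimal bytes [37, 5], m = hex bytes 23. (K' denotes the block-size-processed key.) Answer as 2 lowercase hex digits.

d5

Key decimal bytes [37, 5] = 25 05 is 2 bytes ≤ B = 4; zero-pad to 4 bytes: K' = 25 05 00 00.
K' ⊕ ipad = 13 33 36 36.
Inner input = 13 33 36 36 ∥ 23.
Inner hash: sum = 19+51+54+54+35 = 213 → d5.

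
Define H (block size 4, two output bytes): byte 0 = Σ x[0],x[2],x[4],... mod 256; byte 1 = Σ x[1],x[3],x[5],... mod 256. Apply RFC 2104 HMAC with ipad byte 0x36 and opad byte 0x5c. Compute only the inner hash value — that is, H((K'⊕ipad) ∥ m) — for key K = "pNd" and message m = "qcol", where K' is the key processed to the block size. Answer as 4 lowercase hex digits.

787d

Key "pNd" = 70 4e 64 is 3 bytes ≤ B = 4; zero-pad to 4 bytes: K' = 70 4e 64 00.
K' ⊕ ipad = 46 78 52 36.
Inner input = 46 78 52 36 ∥ 71 63 6f 6c.
Inner hash: even-index sum = 376 mod 256 = 120; odd-index sum = 381 mod 256 = 125 → 78 7d.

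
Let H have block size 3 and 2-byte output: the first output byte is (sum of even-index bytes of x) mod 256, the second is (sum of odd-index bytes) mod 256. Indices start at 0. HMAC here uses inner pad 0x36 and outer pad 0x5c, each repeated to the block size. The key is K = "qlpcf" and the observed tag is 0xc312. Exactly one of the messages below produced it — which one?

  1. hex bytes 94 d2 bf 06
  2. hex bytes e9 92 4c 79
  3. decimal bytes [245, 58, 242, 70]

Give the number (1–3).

Key "qlpcf" = 71 6c 70 63 66 is 5 bytes > B = 3, so hash it first: H(key) = 47 cf, then zero-pad to 3 bytes: K' = 47 cf 00.
K' ⊕ ipad = 71 f9 36; K' ⊕ opad = 1b 93 5c.
m1: inner = H(71 f9 36 94 d2 bf 06) = 7f 4c; tag = H(1b 93 5c 7f 4c) = c312 ← matches
m2: inner = H(71 f9 36 e9 92 4c 79) = b2 2e; tag = H(1b 93 5c b2 2e) = a545
m3: inner = H(71 f9 36 f5 3a f2 46) = 27 e0; tag = H(1b 93 5c 27 e0) = 57ba

1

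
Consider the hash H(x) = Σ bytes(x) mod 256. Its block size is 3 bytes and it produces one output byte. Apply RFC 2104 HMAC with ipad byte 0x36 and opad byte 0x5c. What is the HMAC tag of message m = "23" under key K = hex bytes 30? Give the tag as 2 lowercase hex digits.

Key hex bytes 30 is 1 byte ≤ B = 3; zero-pad to 3 bytes: K' = 30 00 00.
K' ⊕ ipad = 06 36 36.  K' ⊕ opad = 6c 5c 5c.
Inner input = (K'⊕ipad) ∥ m = 06 36 36 ∥ 32 33.
Inner hash: sum = 6+54+54+50+51 = 215 → d7.
Outer input = (K'⊕opad) ∥ inner = 6c 5c 5c ∥ d7.
Outer hash (tag): sum = 108+92+92+215 = 507; mod 256 = 251 → fb.

fb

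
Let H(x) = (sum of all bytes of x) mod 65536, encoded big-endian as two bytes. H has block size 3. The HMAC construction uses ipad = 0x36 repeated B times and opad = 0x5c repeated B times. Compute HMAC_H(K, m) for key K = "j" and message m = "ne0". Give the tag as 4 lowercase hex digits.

01ba

Key "j" = 6a is 1 byte ≤ B = 3; zero-pad to 3 bytes: K' = 6a 00 00.
K' ⊕ ipad = 5c 36 36.  K' ⊕ opad = 36 5c 5c.
Inner input = (K'⊕ipad) ∥ m = 5c 36 36 ∥ 6e 65 30.
Inner hash: sum = 92+54+54+110+101+48 = 459 → 01 cb.
Outer input = (K'⊕opad) ∥ inner = 36 5c 5c ∥ 01 cb.
Outer hash (tag): sum = 54+92+92+1+203 = 442 → 01 ba.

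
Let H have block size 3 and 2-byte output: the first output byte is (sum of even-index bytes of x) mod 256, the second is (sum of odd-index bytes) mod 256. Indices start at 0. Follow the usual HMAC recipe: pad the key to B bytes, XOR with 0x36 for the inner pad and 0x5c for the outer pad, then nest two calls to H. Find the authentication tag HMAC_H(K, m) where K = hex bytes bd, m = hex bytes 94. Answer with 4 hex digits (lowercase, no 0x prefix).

Key hex bytes bd is 1 byte ≤ B = 3; zero-pad to 3 bytes: K' = bd 00 00.
K' ⊕ ipad = 8b 36 36.  K' ⊕ opad = e1 5c 5c.
Inner input = (K'⊕ipad) ∥ m = 8b 36 36 ∥ 94.
Inner hash: even-index sum = 193 mod 256 = 193; odd-index sum = 202 mod 256 = 202 → c1 ca.
Outer input = (K'⊕opad) ∥ inner = e1 5c 5c ∥ c1 ca.
Outer hash (tag): even-index sum = 519 mod 256 = 7; odd-index sum = 285 mod 256 = 29 → 07 1d.

071d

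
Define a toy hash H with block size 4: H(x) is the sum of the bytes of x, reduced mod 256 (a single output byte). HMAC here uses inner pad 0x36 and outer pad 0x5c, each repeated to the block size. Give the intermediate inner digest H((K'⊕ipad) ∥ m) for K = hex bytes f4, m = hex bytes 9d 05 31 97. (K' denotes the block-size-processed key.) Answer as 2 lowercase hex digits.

ce

Key hex bytes f4 is 1 byte ≤ B = 4; zero-pad to 4 bytes: K' = f4 00 00 00.
K' ⊕ ipad = c2 36 36 36.
Inner input = c2 36 36 36 ∥ 9d 05 31 97.
Inner hash: sum = 194+54+54+54+157+5+49+151 = 718; mod 256 = 206 → ce.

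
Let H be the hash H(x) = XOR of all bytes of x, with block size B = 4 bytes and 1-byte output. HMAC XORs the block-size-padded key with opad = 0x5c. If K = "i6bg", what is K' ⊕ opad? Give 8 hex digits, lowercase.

Key "i6bg" = 69 36 62 67 is exactly B = 4 bytes: K' = 69 36 62 67.
XOR each byte with 0x5c: 69⊕5c=35, 36⊕5c=6a, 62⊕5c=3e, 67⊕5c=3b.

356a3e3b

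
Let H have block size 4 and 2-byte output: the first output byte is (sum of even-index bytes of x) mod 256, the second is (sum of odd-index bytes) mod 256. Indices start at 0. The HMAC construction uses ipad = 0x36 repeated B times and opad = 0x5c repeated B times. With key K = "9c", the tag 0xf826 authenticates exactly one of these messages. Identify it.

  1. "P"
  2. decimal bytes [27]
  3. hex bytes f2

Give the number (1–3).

Key "9c" = 39 63 is 2 bytes ≤ B = 4; zero-pad to 4 bytes: K' = 39 63 00 00.
K' ⊕ ipad = 0f 55 36 36; K' ⊕ opad = 65 3f 5c 5c.
m1: inner = H(0f 55 36 36 50) = 95 8b; tag = H(65 3f 5c 5c 95 8b) = 5626
m2: inner = H(0f 55 36 36 1b) = 60 8b; tag = H(65 3f 5c 5c 60 8b) = 2126
m3: inner = H(0f 55 36 36 f2) = 37 8b; tag = H(65 3f 5c 5c 37 8b) = f826 ← matches

3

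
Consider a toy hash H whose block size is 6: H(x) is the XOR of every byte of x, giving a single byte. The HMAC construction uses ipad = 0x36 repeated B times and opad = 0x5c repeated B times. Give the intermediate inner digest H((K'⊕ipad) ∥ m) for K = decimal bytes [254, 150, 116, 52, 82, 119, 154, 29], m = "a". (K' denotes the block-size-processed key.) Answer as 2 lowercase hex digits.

Key decimal bytes [254, 150, 116, 52, 82, 119, 154, 29] = fe 96 74 34 52 77 9a 1d is 8 bytes > B = 6, so hash it first: H(key) = 8a, then zero-pad to 6 bytes: K' = 8a 00 00 00 00 00.
K' ⊕ ipad = bc 36 36 36 36 36.
Inner input = bc 36 36 36 36 36 ∥ 61.
Inner hash: XOR bc⊕36⊕36⊕36⊕36⊕36⊕61 = eb.

eb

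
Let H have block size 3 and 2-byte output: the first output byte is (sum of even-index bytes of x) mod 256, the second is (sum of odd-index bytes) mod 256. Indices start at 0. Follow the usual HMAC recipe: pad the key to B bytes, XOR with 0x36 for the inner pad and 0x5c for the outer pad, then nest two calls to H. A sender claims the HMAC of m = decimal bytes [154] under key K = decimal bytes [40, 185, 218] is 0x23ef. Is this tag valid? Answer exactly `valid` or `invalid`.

Key decimal bytes [40, 185, 218] = 28 b9 da is exactly B = 3 bytes: K' = 28 b9 da.
K' ⊕ ipad = 1e 8f ec; K' ⊕ opad = 74 e5 86.
Inner hash: even-index sum = 266 mod 256 = 10; odd-index sum = 297 mod 256 = 41 → 0a 29.
Outer hash (recomputed tag): even-index sum = 291 mod 256 = 35; odd-index sum = 239 mod 256 = 239 → 23 ef.
Recomputed tag = 23ef; claimed = 23ef → match.

valid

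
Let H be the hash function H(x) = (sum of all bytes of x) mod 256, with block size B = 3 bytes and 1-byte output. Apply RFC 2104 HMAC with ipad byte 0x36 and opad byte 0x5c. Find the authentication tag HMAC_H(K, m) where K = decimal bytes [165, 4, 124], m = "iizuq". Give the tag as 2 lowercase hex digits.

Key decimal bytes [165, 4, 124] = a5 04 7c is exactly B = 3 bytes: K' = a5 04 7c.
K' ⊕ ipad = 93 32 4a.  K' ⊕ opad = f9 58 20.
Inner input = (K'⊕ipad) ∥ m = 93 32 4a ∥ 69 69 7a 75 71.
Inner hash: sum = 147+50+74+105+105+122+117+113 = 833; mod 256 = 65 → 41.
Outer input = (K'⊕opad) ∥ inner = f9 58 20 ∥ 41.
Outer hash (tag): sum = 249+88+32+65 = 434; mod 256 = 178 → b2.

b2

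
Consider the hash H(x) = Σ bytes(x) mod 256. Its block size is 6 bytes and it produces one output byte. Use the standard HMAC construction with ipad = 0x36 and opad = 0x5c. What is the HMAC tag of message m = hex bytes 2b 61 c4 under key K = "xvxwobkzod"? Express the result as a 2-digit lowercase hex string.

b4

Key "xvxwobkzod" = 78 76 78 77 6f 62 6b 7a 6f 64 is 10 bytes > B = 6, so hash it first: H(key) = 66, then zero-pad to 6 bytes: K' = 66 00 00 00 00 00.
K' ⊕ ipad = 50 36 36 36 36 36.  K' ⊕ opad = 3a 5c 5c 5c 5c 5c.
Inner input = (K'⊕ipad) ∥ m = 50 36 36 36 36 36 ∥ 2b 61 c4.
Inner hash: sum = 80+54+54+54+54+54+43+97+196 = 686; mod 256 = 174 → ae.
Outer input = (K'⊕opad) ∥ inner = 3a 5c 5c 5c 5c 5c ∥ ae.
Outer hash (tag): sum = 58+92+92+92+92+92+174 = 692; mod 256 = 180 → b4.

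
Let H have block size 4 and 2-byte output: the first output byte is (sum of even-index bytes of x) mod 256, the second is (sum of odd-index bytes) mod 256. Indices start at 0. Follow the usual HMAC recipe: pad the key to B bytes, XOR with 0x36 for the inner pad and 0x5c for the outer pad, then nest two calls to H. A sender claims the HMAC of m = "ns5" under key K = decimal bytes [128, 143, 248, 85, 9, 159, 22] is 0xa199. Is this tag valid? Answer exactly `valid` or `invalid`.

Key decimal bytes [128, 143, 248, 85, 9, 159, 22] = 80 8f f8 55 09 9f 16 is 7 bytes > B = 4, so hash it first: H(key) = 97 83, then zero-pad to 4 bytes: K' = 97 83 00 00.
K' ⊕ ipad = a1 b5 36 36; K' ⊕ opad = cb df 5c 5c.
Inner hash: even-index sum = 378 mod 256 = 122; odd-index sum = 350 mod 256 = 94 → 7a 5e.
Outer hash (recomputed tag): even-index sum = 417 mod 256 = 161; odd-index sum = 409 mod 256 = 153 → a1 99.
Recomputed tag = a199; claimed = a199 → match.

valid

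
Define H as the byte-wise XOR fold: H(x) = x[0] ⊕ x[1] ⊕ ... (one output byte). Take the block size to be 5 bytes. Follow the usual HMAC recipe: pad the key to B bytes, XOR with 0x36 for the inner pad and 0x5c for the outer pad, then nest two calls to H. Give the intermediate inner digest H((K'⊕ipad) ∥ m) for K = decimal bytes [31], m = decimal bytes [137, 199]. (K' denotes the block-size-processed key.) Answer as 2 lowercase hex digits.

67

Key decimal bytes [31] = 1f is 1 byte ≤ B = 5; zero-pad to 5 bytes: K' = 1f 00 00 00 00.
K' ⊕ ipad = 29 36 36 36 36.
Inner input = 29 36 36 36 36 ∥ 89 c7.
Inner hash: XOR 29⊕36⊕36⊕36⊕36⊕89⊕c7 = 67.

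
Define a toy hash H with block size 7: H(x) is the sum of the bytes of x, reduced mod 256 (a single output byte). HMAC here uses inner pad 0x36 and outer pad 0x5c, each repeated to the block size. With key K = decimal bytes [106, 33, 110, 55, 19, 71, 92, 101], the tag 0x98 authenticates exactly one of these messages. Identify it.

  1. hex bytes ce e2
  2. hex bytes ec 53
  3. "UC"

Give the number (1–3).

Key decimal bytes [106, 33, 110, 55, 19, 71, 92, 101] = 6a 21 6e 37 13 47 5c 65 is 8 bytes > B = 7, so hash it first: H(key) = 4b, then zero-pad to 7 bytes: K' = 4b 00 00 00 00 00 00.
K' ⊕ ipad = 7d 36 36 36 36 36 36; K' ⊕ opad = 17 5c 5c 5c 5c 5c 5c.
m1: inner = H(7d 36 36 36 36 36 36 ce e2) = 71; tag = H(17 5c 5c 5c 5c 5c 5c 71) = b0
m2: inner = H(7d 36 36 36 36 36 36 ec 53) = 00; tag = H(17 5c 5c 5c 5c 5c 5c 00) = 3f
m3: inner = H(7d 36 36 36 36 36 36 55 43) = 59; tag = H(17 5c 5c 5c 5c 5c 5c 59) = 98 ← matches

3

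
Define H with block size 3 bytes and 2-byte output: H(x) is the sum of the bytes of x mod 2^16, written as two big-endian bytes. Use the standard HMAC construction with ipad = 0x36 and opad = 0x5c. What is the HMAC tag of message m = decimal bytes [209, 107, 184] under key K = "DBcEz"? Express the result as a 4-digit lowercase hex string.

02ae

Key "DBcEz" = 44 42 63 45 7a is 5 bytes > B = 3, so hash it first: H(key) = 01 a8, then zero-pad to 3 bytes: K' = 01 a8 00.
K' ⊕ ipad = 37 9e 36.  K' ⊕ opad = 5d f4 5c.
Inner input = (K'⊕ipad) ∥ m = 37 9e 36 ∥ d1 6b b8.
Inner hash: sum = 55+158+54+209+107+184 = 767 → 02 ff.
Outer input = (K'⊕opad) ∥ inner = 5d f4 5c ∥ 02 ff.
Outer hash (tag): sum = 93+244+92+2+255 = 686 → 02 ae.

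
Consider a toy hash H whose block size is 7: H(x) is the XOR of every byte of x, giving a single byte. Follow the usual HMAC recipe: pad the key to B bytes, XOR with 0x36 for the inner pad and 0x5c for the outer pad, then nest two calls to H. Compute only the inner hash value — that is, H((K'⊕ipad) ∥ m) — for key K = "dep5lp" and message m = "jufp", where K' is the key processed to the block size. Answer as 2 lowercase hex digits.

67

Key "dep5lp" = 64 65 70 35 6c 70 is 6 bytes ≤ B = 7; zero-pad to 7 bytes: K' = 64 65 70 35 6c 70 00.
K' ⊕ ipad = 52 53 46 03 5a 46 36.
Inner input = 52 53 46 03 5a 46 36 ∥ 6a 75 66 70.
Inner hash: XOR 52⊕53⊕46⊕03⊕5a⊕46⊕36⊕6a⊕75⊕66⊕70 = 67.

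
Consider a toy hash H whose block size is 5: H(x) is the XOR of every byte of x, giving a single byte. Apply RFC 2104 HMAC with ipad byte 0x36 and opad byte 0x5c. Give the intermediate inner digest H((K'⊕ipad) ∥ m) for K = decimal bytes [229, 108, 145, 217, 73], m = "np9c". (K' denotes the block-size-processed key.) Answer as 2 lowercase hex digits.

Key decimal bytes [229, 108, 145, 217, 73] = e5 6c 91 d9 49 is exactly B = 5 bytes: K' = e5 6c 91 d9 49.
K' ⊕ ipad = d3 5a a7 ef 7f.
Inner input = d3 5a a7 ef 7f ∥ 6e 70 39 63.
Inner hash: XOR d3⊕5a⊕a7⊕ef⊕7f⊕6e⊕70⊕39⊕63 = fa.

fa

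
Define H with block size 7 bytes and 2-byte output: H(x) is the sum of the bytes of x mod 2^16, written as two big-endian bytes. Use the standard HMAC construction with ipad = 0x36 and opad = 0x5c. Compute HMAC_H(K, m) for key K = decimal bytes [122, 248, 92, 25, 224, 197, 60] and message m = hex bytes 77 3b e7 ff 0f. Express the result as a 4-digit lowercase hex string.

02f7

Key decimal bytes [122, 248, 92, 25, 224, 197, 60] = 7a f8 5c 19 e0 c5 3c is exactly B = 7 bytes: K' = 7a f8 5c 19 e0 c5 3c.
K' ⊕ ipad = 4c ce 6a 2f d6 f3 0a.  K' ⊕ opad = 26 a4 00 45 bc 99 60.
Inner input = (K'⊕ipad) ∥ m = 4c ce 6a 2f d6 f3 0a ∥ 77 3b e7 ff 0f.
Inner hash: sum = 76+206+106+47+214+243+10+119+59+231+255+15 = 1581 → 06 2d.
Outer input = (K'⊕opad) ∥ inner = 26 a4 00 45 bc 99 60 ∥ 06 2d.
Outer hash (tag): sum = 38+164+0+69+188+153+96+6+45 = 759 → 02 f7.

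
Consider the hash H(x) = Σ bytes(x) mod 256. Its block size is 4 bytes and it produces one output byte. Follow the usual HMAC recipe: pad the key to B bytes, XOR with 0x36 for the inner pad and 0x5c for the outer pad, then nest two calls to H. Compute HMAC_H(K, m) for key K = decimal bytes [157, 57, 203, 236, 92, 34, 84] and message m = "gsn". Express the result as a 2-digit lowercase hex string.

6a

Key decimal bytes [157, 57, 203, 236, 92, 34, 84] = 9d 39 cb ec 5c 22 54 is 7 bytes > B = 4, so hash it first: H(key) = 5f, then zero-pad to 4 bytes: K' = 5f 00 00 00.
K' ⊕ ipad = 69 36 36 36.  K' ⊕ opad = 03 5c 5c 5c.
Inner input = (K'⊕ipad) ∥ m = 69 36 36 36 ∥ 67 73 6e.
Inner hash: sum = 105+54+54+54+103+115+110 = 595; mod 256 = 83 → 53.
Outer input = (K'⊕opad) ∥ inner = 03 5c 5c 5c ∥ 53.
Outer hash (tag): sum = 3+92+92+92+83 = 362; mod 256 = 106 → 6a.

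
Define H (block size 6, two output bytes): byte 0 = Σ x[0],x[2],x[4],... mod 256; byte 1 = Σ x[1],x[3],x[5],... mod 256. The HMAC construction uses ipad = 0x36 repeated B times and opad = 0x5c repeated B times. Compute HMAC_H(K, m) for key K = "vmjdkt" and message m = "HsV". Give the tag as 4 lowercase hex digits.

2ef3

Key "vmjdkt" = 76 6d 6a 64 6b 74 is exactly B = 6 bytes: K' = 76 6d 6a 64 6b 74.
K' ⊕ ipad = 40 5b 5c 52 5d 42.  K' ⊕ opad = 2a 31 36 38 37 28.
Inner input = (K'⊕ipad) ∥ m = 40 5b 5c 52 5d 42 ∥ 48 73 56.
Inner hash: even-index sum = 407 mod 256 = 151; odd-index sum = 354 mod 256 = 98 → 97 62.
Outer input = (K'⊕opad) ∥ inner = 2a 31 36 38 37 28 ∥ 97 62.
Outer hash (tag): even-index sum = 302 mod 256 = 46; odd-index sum = 243 mod 256 = 243 → 2e f3.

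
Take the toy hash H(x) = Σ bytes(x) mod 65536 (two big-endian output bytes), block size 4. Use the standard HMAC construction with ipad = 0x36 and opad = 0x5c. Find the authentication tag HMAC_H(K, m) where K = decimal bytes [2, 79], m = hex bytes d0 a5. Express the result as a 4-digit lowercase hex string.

01b9

Key decimal bytes [2, 79] = 02 4f is 2 bytes ≤ B = 4; zero-pad to 4 bytes: K' = 02 4f 00 00.
K' ⊕ ipad = 34 79 36 36.  K' ⊕ opad = 5e 13 5c 5c.
Inner input = (K'⊕ipad) ∥ m = 34 79 36 36 ∥ d0 a5.
Inner hash: sum = 52+121+54+54+208+165 = 654 → 02 8e.
Outer input = (K'⊕opad) ∥ inner = 5e 13 5c 5c ∥ 02 8e.
Outer hash (tag): sum = 94+19+92+92+2+142 = 441 → 01 b9.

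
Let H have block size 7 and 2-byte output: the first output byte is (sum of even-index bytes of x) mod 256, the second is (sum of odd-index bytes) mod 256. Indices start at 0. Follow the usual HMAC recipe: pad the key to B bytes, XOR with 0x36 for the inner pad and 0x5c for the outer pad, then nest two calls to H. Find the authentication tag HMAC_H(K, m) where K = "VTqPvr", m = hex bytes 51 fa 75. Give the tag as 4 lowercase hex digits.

8f59

Key "VTqPvr" = 56 54 71 50 76 72 is 6 bytes ≤ B = 7; zero-pad to 7 bytes: K' = 56 54 71 50 76 72 00.
K' ⊕ ipad = 60 62 47 66 40 44 36.  K' ⊕ opad = 0a 08 2d 0c 2a 2e 5c.
Inner input = (K'⊕ipad) ∥ m = 60 62 47 66 40 44 36 ∥ 51 fa 75.
Inner hash: even-index sum = 535 mod 256 = 23; odd-index sum = 466 mod 256 = 210 → 17 d2.
Outer input = (K'⊕opad) ∥ inner = 0a 08 2d 0c 2a 2e 5c ∥ 17 d2.
Outer hash (tag): even-index sum = 399 mod 256 = 143; odd-index sum = 89 mod 256 = 89 → 8f 59.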